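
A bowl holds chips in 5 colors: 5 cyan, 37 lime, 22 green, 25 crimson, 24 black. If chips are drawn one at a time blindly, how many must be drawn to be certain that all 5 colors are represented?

The hardest color to obtain is cyan: we could draw every other chip first — 113 − 5 = 108 chips — without a single cyan one.
The next draw must be cyan, so 108 + 1 = 109.

109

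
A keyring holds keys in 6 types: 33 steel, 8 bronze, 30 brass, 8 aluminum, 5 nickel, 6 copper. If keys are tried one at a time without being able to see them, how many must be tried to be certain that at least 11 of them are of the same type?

In the worst case we take at most 10 of each type, but all 8 bronze, all 8 aluminum, all 5 nickel, and all 6 copper (fewer than 10), giving 10 + 8 + 10 + 8 + 5 + 6 = 47.
One more key then forces some type to 11, so 47 + 1 = 48.

48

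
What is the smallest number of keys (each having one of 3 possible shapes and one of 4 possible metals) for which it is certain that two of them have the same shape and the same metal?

13

There are 3 × 4 = 12 (shape, metal) combinations acting as pigeonholes.
With 12 keys we could place one in each, avoiding any repeat.
One more forces some (shape, metal) pair to hold 2, so 12 + 1 = 13.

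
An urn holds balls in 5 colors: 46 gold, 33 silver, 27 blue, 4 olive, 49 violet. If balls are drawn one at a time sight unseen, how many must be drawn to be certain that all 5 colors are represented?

The hardest color to obtain is olive: we could draw every other ball first — 159 − 4 = 155 balls — without a single olive one.
The next draw must be olive, so 155 + 1 = 156.

156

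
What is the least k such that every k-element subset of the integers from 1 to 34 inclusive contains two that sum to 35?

18

Partition {1, …, 34} into 17 pairs: {1,34}, {2,33}, …, {17,18}.
Choosing 17 integers — say the integers 1 through 17 — takes one from each pair and avoids the property.
Choosing 18 forces two into the same pair by pigeonhole, and those sum to 35. So 18.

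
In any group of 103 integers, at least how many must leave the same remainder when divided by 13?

8

The 103 integers fall into 13 residue classes modulo 13.
If each of the 13 residue classes modulo 13 held at most 7, the total would be at most 13 × 7 = 91 < 103, a contradiction.
So at least one holds ⌈103/13⌉ = 8.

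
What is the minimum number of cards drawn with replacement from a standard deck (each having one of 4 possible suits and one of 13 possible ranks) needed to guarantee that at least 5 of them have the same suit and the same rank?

There are 4 × 13 = 52 (suit, rank) combinations acting as pigeonholes.
With 52 × 4 = 208 cards drawn with replacement from a standard deck we could place exactly 4 in each, with no (suit, rank) pair reaching 5.
One more forces some (suit, rank) pair to hold 5, so 208 + 1 = 209.

209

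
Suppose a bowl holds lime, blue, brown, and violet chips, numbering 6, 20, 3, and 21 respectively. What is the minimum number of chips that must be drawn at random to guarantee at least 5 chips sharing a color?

Treat the 4 colors as pigeonholes.
In the worst case we take at most 4 of each color, but all 3 brown (fewer than 4), giving 4 + 4 + 3 + 4 = 15.
One more chip then forces some color to 5, so 15 + 1 = 16.

16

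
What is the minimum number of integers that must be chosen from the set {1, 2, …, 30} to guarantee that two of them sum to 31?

Partition {1, …, 30} into 15 pairs: {1,30}, {2,29}, …, {15,16}.
Choosing 15 integers — say the integers 1 through 15 — takes one from each pair and avoids the property.
Choosing 16 forces two into the same pair by pigeonhole, and those sum to 31. So 16.

16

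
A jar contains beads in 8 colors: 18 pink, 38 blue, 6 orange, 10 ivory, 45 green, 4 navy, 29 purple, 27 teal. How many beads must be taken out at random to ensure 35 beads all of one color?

163

In the worst case we take at most 34 of each color, but all 18 pink, all 6 orange, all 10 ivory, all 4 navy, all 29 purple, and all 27 teal (fewer than 34), giving 18 + 34 + 6 + 10 + 34 + 4 + 29 + 27 = 162.
One more bead then forces some color to 35, so 162 + 1 = 163.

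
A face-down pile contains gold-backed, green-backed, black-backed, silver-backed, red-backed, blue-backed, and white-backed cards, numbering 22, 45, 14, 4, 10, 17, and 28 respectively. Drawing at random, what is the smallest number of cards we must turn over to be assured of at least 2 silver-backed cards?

To avoid silver-backed cards as long as possible, exhaust the other 6 back colors first.
The worst case draws every non-silver-backed card first: 22 + 45 + 14 + 10 + 17 + 28 = 136.
The next 2 draws are then forced to be silver-backed, giving 136 + 2 = 138.

138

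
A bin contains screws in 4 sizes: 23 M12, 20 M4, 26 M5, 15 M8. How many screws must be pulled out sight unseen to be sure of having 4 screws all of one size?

13

Treat the 4 sizes as pigeonholes.
The worst case takes 3 screws of each size without reaching 4 of any: 4 × 3 = 12.
The next screw must bring some size to 4, so 12 + 1 = 13.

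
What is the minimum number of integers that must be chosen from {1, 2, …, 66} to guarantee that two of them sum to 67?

Partition {1, …, 66} into 33 pairs: {1,66}, {2,65}, …, {33,34}.
Choosing 33 integers — say the integers 1 through 33 — takes one from each pair and avoids the property.
Choosing 34 forces two into the same pair by pigeonhole, and those sum to 67. So 34.

34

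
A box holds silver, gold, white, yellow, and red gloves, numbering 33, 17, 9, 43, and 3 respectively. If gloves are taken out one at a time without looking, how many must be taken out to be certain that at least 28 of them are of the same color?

In the worst case we take at most 27 of each color, but all 17 gold, all 9 white, and all 3 red (fewer than 27), giving 27 + 17 + 9 + 27 + 3 = 83.
One more glove then forces some color to 28, so 83 + 1 = 84.

84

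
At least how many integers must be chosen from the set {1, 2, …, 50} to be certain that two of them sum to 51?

Partition {1, …, 50} into 25 pairs: {1,50}, {2,49}, …, {25,26}.
Choosing 25 integers — say the integers 1 through 25 — takes one from each pair and avoids the property.
Choosing 26 forces two into the same pair by pigeonhole, and those sum to 51. So 26.

26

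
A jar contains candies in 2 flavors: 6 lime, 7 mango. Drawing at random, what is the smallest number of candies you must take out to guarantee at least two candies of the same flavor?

3

Treat the 2 flavors as pigeonholes.
The worst case takes 1 candy of each flavor without reaching 2 of any: 2 × 1 = 2.
The next candy must bring some flavor to 2, so 2 + 1 = 3.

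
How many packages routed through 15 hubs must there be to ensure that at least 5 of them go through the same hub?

There are 15 hubs acting as pigeonholes.
With 15 × 4 = 60 packages we could place exactly 4 in each, with no class reaching 5.
One more forces some class to hold 5, so 60 + 1 = 61.

61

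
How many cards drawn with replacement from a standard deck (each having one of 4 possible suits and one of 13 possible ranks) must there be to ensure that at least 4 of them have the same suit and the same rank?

There are 4 × 13 = 52 (suit, rank) combinations acting as pigeonholes.
With 52 × 3 = 156 cards drawn with replacement from a standard deck we could place exactly 3 in each, with no (suit, rank) pair reaching 4.
One more forces some (suit, rank) pair to hold 4, so 156 + 1 = 157.

157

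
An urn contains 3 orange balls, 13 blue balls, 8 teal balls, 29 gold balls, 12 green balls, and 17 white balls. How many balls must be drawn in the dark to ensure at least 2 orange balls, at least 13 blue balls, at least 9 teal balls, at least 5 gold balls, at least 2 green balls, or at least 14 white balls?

40

The worst case stops just short of every target: 1 orange, 12 blue, 8 teal, 4 gold, 1 green, 13 white — 1 + 12 + 8 + 4 + 1 + 13 = 39 balls.
One more ball must push some color to its target, so 39 + 1 = 40.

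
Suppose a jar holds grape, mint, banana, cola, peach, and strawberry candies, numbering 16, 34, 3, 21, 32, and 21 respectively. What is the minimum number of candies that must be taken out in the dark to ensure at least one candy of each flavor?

125

The hardest flavor to obtain is banana: we could draw every other candy first — 127 − 3 = 124 candies — without a single banana one.
The next draw must be banana, so 124 + 1 = 125.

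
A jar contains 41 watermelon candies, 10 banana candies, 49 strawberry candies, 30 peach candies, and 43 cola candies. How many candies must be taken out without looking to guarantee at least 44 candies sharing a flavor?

168

In the worst case we take at most 43 of each flavor, but all 41 watermelon, all 10 banana, and all 30 peach (fewer than 43), giving 41 + 10 + 43 + 30 + 43 = 167.
One more candy then forces some flavor to 44, so 167 + 1 = 168.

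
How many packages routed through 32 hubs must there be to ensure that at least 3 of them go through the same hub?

There are 32 hubs acting as pigeonholes.
With 32 × 2 = 64 packages we could place exactly 2 in each, with no class reaching 3.
One more forces some class to hold 3, so 64 + 1 = 65.

65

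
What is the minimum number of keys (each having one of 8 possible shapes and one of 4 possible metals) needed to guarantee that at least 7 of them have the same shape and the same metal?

There are 8 × 4 = 32 (shape, metal) combinations acting as pigeonholes.
With 32 × 6 = 192 keys we could place exactly 6 in each, with no (shape, metal) pair reaching 7.
One more forces some (shape, metal) pair to hold 7, so 192 + 1 = 193.

193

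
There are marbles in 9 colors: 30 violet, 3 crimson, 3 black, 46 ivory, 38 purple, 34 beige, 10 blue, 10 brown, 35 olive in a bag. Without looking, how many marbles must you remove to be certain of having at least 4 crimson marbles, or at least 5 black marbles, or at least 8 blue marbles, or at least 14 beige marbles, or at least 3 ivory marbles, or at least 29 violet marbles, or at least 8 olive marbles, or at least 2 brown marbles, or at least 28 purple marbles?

The worst case stops just short of every target: 28 violet, 3 crimson, all 3 black, 2 ivory, 27 purple, 13 beige, 7 blue, 1 brown, 7 olive — 28 + 3 + 3 + 2 + 27 + 13 + 7 + 1 + 7 = 91 marbles.
One more marble must push some color to its target, so 91 + 1 = 92.

92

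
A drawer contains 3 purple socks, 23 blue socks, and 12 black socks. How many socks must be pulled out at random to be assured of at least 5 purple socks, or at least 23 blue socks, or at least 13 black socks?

38

The worst case stops just short of every target: all 3 purple, 22 blue, 12 black — 3 + 22 + 12 = 37 socks.
One more sock must push some color to its target, so 37 + 1 = 38.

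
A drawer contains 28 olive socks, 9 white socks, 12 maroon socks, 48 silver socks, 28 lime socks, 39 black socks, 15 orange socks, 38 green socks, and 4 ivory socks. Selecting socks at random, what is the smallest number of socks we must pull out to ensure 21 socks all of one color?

In the worst case we take at most 20 of each color, but all 9 white, all 12 maroon, all 15 orange, and all 4 ivory (fewer than 20), giving 20 + 9 + 12 + 20 + 20 + 20 + 15 + 20 + 4 = 140.
One more sock then forces some color to 21, so 140 + 1 = 141.

141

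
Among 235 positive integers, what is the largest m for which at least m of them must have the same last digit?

The 235 positive integers fall into 10 possible last digits.
If each of the 10 possible last digits held at most 23, the total would be at most 10 × 23 = 230 < 235, a contradiction.
So at least one holds ⌈235/10⌉ = 24.

24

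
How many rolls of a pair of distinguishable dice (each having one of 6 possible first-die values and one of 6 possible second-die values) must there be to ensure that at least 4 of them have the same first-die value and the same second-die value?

109

There are 6 × 6 = 36 (first-die value, second-die value) combinations acting as pigeonholes.
With 36 × 3 = 108 rolls of a pair of distinguishable dice we could place exactly 3 in each, with no (first-die value, second-die value) pair reaching 4.
One more forces some (first-die value, second-die value) pair to hold 4, so 108 + 1 = 109.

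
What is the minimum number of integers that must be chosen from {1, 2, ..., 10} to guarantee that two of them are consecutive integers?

6

Partition {1, …, 10} into 5 pairs: {1,2}, {3,4}, …, {9,10}.
Choosing 5 integers — say the 5 even numbers 2, 4, …, 10 — takes one from each pair and avoids the property.
Choosing 6 forces two into the same pair by pigeonhole, and those are consecutive. So 6.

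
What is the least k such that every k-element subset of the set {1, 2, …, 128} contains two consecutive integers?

Partition {1, …, 128} into 64 pairs: {1,2}, {3,4}, …, {127,128}.
Choosing 64 integers — say the 64 even numbers 2, 4, …, 128 — takes one from each pair and avoids the property.
Choosing 65 forces two into the same pair by pigeonhole, and those are consecutive. So 65.

65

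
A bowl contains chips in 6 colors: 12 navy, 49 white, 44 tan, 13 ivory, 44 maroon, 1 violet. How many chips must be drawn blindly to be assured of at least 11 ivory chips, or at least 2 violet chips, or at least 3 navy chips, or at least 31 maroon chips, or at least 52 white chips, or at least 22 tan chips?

The worst case stops just short of every target: 2 navy, all 49 white, 21 tan, 10 ivory, 30 maroon, 1 violet — 2 + 49 + 21 + 10 + 30 + 1 = 113 chips.
One more chip must push some color to its target, so 113 + 1 = 114.

114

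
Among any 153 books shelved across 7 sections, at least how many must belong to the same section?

22

The 153 books fall into 7 sections.
If each of the 7 sections held at most 21, the total would be at most 7 × 21 = 147 < 153, a contradiction.
So at least one holds ⌈153/7⌉ = 22.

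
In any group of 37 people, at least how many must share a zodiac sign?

The 37 people fall into 12 zodiac signs.
If each of the 12 zodiac signs held at most 3, the total would be at most 12 × 3 = 36 < 37, a contradiction.
So at least one holds ⌈37/12⌉ = 4.

4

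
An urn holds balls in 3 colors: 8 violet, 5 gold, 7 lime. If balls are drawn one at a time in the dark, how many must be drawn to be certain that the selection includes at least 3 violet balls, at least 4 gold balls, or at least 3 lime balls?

8

Each of the 3 colors has its own threshold; avoid all of them simultaneously.
The worst case stops just short of every target: 2 violet, 3 gold, 2 lime — 2 + 3 + 2 = 7 balls.
One more ball must push some color to its target, so 7 + 1 = 8.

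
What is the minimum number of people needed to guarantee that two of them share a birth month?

There are 12 months of the year acting as pigeonholes.
With 12 people we could place one in each, avoiding any repeat.
One more forces some class to hold 2, so 12 + 1 = 13.

13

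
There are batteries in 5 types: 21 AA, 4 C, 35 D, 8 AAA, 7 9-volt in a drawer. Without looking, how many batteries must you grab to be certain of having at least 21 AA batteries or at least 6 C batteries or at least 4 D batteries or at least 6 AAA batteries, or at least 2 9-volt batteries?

34

Each of the 5 types has its own threshold; avoid all of them simultaneously.
The worst case stops just short of every target: 20 AA, all 4 C, 3 D, 5 AAA, 1 9-volt — 20 + 4 + 3 + 5 + 1 = 33 batteries.
One more battery must push some type to its target, so 33 + 1 = 34.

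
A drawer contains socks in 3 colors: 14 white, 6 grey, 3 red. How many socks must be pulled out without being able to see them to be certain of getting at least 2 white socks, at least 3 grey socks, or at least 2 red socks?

Each of the 3 colors has its own threshold; avoid all of them simultaneously.
The worst case stops just short of every target: 1 white, 2 grey, 1 red — 1 + 2 + 1 = 4 socks.
One more sock must push some color to its target, so 4 + 1 = 5.

5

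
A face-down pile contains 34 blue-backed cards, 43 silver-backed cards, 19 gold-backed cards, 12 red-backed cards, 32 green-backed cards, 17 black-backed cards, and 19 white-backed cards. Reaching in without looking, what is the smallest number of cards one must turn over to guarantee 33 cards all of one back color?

In the worst case we take at most 32 of each back color, but all 19 gold-backed, all 12 red-backed, all 17 black-backed, and all 19 white-backed (fewer than 32), giving 32 + 32 + 19 + 12 + 32 + 17 + 19 = 163.
One more card then forces some back color to 33, so 163 + 1 = 164.

164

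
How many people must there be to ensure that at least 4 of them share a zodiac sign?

There are 12 zodiac signs acting as pigeonholes.
With 12 × 3 = 36 people we could place exactly 3 in each, with no class reaching 4.
One more forces some class to hold 4, so 36 + 1 = 37.

37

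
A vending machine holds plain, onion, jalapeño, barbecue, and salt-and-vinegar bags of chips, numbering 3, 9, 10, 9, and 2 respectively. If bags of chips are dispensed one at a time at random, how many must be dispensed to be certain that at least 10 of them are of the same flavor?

In the worst case we take at most 9 of each flavor, but all 3 plain and all 2 salt-and-vinegar (fewer than 9), giving 3 + 9 + 9 + 9 + 2 = 32.
One more bag of chips then forces some flavor to 10, so 32 + 1 = 33.

33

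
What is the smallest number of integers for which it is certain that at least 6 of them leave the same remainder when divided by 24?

There are 24 residue classes modulo 24 acting as pigeonholes.
With 24 × 5 = 120 integers we could place exactly 5 in each, with no class reaching 6.
One more forces some class to hold 6, so 120 + 1 = 121.

121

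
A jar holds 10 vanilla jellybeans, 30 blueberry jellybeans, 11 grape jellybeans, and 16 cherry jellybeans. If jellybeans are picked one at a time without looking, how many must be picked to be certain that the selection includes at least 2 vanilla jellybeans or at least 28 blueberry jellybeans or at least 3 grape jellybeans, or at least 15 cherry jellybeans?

Each of the 4 flavors has its own threshold; avoid all of them simultaneously.
The worst case stops just short of every target: 1 vanilla, 27 blueberry, 2 grape, 14 cherry — 1 + 27 + 2 + 14 = 44 jellybeans.
One more jellybean must push some flavor to its target, so 44 + 1 = 45.

45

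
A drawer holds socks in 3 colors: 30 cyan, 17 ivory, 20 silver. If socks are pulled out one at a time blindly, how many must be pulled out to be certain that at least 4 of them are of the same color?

10

The worst case takes 3 socks of each color without reaching 4 of any: 3 × 3 = 9.
The next sock must bring some color to 4, so 9 + 1 = 10.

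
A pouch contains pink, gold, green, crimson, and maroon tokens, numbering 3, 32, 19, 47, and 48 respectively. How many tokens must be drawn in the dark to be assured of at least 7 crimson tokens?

The worst case draws every non-crimson token first: 3 + 32 + 19 + 48 = 102.
The next 7 draws are then forced to be crimson, giving 102 + 7 = 109.

109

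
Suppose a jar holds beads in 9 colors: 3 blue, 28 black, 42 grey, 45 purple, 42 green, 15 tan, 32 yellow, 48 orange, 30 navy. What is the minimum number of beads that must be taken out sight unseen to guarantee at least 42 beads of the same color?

273

In the worst case we take at most 41 of each color, but all 3 blue, all 28 black, all 15 tan, all 32 yellow, and all 30 navy (fewer than 41), giving 3 + 28 + 41 + 41 + 41 + 15 + 32 + 41 + 30 = 272.
One more bead then forces some color to 42, so 272 + 1 = 273.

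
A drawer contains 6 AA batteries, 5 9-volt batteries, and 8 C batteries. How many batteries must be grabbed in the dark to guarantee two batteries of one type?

The worst case takes 1 battery of each type without reaching 2 of any: 3 × 1 = 3.
The next battery must bring some type to 2, so 3 + 1 = 4.

4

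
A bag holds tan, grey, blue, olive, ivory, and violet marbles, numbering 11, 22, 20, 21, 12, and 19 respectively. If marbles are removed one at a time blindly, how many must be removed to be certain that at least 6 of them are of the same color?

31

Treat the 6 colors as pigeonholes.
The worst case takes 5 marbles of each color without reaching 6 of any: 6 × 5 = 30.
The next marble must bring some color to 6, so 30 + 1 = 31.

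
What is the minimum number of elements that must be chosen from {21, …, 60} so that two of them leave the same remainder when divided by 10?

11

Group the integers by remainder mod 10; there are 10 residue classes, each nonempty in this range.
Choosing one from each class (10 integers) avoids any shared remainder.
One more choice must repeat a class, so two differ by a multiple of 10. Hence 10 + 1 = 11.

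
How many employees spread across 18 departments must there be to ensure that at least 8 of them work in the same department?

127

There are 18 departments acting as pigeonholes.
With 18 × 7 = 126 employees we could place exactly 7 in each, with no class reaching 8.
One more forces some class to hold 8, so 126 + 1 = 127.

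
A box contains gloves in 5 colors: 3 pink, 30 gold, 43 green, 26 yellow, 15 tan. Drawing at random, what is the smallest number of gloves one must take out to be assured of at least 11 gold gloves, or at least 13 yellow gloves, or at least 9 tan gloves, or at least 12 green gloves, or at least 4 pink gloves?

45

The worst case stops just short of every target: 3 pink, 10 gold, 11 green, 12 yellow, 8 tan — 3 + 10 + 11 + 12 + 8 = 44 gloves.
One more glove must push some color to its target, so 44 + 1 = 45.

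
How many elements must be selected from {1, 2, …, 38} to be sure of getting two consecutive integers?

20

Partition {1, …, 38} into 19 pairs: {1,2}, {3,4}, …, {37,38}.
Choosing 19 integers — say the 19 even numbers 2, 4, …, 38 — takes one from each pair and avoids the property.
Choosing 20 forces two into the same pair by pigeonhole, and those are consecutive. So 20.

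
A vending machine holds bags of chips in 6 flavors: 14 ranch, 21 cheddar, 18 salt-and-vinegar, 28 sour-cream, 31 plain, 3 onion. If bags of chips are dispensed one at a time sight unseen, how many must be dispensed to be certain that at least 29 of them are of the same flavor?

113

Treat the 6 flavors as pigeonholes.
In the worst case we take at most 28 of each flavor, but all 14 ranch, all 21 cheddar, all 18 salt-and-vinegar, and all 3 onion (fewer than 28), giving 14 + 21 + 18 + 28 + 28 + 3 = 112.
One more bag of chips then forces some flavor to 29, so 112 + 1 = 113.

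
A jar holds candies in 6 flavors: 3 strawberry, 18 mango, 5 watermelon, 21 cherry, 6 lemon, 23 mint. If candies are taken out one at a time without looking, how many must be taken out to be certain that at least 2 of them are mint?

The worst case draws every non-mint candy first: 3 + 18 + 5 + 21 + 6 = 53.
The next 2 draws are then forced to be mint, giving 53 + 2 = 55.

55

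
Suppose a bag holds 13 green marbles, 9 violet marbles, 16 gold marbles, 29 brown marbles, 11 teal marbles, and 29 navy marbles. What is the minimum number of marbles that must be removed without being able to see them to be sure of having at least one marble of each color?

The hardest color to obtain is violet: we could draw every other marble first — 107 − 9 = 98 marbles — without a single violet one.
The next draw must be violet, so 98 + 1 = 99.

99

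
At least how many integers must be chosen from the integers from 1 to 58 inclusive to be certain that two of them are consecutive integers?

Partition {1, …, 58} into 29 pairs: {1,2}, {3,4}, …, {57,58}.
Choosing 29 integers — say the 29 even numbers 2, 4, …, 58 — takes one from each pair and avoids the property.
Choosing 30 forces two into the same pair by pigeonhole, and those are consecutive. So 30.

30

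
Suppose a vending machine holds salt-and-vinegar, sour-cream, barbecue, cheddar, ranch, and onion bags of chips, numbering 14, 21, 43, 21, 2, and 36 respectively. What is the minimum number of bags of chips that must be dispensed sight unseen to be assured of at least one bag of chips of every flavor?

The hardest flavor to obtain is ranch: we could draw every other bag of chips first — 137 − 2 = 135 bags of chips — without a single ranch one.
The next draw must be ranch, so 135 + 1 = 136.

136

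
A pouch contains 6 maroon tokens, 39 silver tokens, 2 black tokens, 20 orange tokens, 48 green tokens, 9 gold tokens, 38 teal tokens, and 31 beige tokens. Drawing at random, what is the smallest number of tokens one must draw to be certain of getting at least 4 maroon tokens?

The worst case draws every non-maroon token first: 39 + 2 + 20 + 48 + 9 + 38 + 31 = 187.
The next 4 draws are then forced to be maroon, giving 187 + 4 = 191.

191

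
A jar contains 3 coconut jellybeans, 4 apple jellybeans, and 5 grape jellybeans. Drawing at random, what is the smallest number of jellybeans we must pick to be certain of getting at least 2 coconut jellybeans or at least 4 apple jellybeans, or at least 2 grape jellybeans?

6

Each of the 3 flavors has its own threshold; avoid all of them simultaneously.
The worst case stops just short of every target: 1 coconut, 3 apple, 1 grape — 1 + 3 + 1 = 5 jellybeans.
One more jellybean must push some flavor to its target, so 5 + 1 = 6.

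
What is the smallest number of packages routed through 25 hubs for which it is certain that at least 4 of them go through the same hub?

There are 25 hubs acting as pigeonholes.
With 25 × 3 = 75 packages we could place exactly 3 in each, with no class reaching 4.
One more forces some class to hold 4, so 75 + 1 = 76.

76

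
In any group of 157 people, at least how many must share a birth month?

There are 12 months of the year, which serve as the pigeonholes.
If each of the 12 months of the year held at most 13, the total would be at most 12 × 13 = 156 < 157, a contradiction.
So at least one holds ⌈157/12⌉ = 14.

14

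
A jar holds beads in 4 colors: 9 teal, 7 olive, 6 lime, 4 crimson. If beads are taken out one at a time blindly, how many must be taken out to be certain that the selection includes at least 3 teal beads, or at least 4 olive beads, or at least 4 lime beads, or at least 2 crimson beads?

10

The worst case stops just short of every target: 2 teal, 3 olive, 3 lime, 1 crimson — 2 + 3 + 3 + 1 = 9 beads.
One more bead must push some color to its target, so 9 + 1 = 10.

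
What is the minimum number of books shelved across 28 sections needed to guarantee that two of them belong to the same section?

There are 28 sections acting as pigeonholes.
With 28 books we could place one in each, avoiding any repeat.
One more forces some class to hold 2, so 28 + 1 = 29.

29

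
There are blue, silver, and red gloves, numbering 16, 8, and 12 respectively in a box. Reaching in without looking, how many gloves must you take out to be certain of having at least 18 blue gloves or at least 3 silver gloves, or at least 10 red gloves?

The worst case stops just short of every target: all 16 blue, 2 silver, 9 red — 16 + 2 + 9 = 27 gloves.
One more glove must push some color to its target, so 27 + 1 = 28.

28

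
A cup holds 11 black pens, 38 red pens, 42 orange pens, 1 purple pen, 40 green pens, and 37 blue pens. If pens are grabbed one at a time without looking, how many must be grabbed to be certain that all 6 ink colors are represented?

The hardest ink color to obtain is purple: we could draw every other pen first — 169 − 1 = 168 pens — without a single purple one.
The next draw must be purple, so 168 + 1 = 169.

169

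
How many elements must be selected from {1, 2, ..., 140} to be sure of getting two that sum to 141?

71

Partition {1, …, 140} into 70 pairs: {1,140}, {2,139}, …, {70,71}.
Choosing 70 integers — say the integers 1 through 70 — takes one from each pair and avoids the property.
Choosing 71 forces two into the same pair by pigeonhole, and those sum to 141. So 71.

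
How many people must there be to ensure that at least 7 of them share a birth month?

There are 12 months of the year acting as pigeonholes.
With 12 × 6 = 72 people we could place exactly 6 in each, with no class reaching 7.
One more forces some class to hold 7, so 72 + 1 = 73.

73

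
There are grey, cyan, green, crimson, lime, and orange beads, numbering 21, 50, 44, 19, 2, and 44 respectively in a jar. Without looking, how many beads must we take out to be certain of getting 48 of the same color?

178

In the worst case we take at most 47 of each color, but all 21 grey, all 44 green, all 19 crimson, all 2 lime, and all 44 orange (fewer than 47), giving 21 + 47 + 44 + 19 + 2 + 44 = 177.
One more bead then forces some color to 48, so 177 + 1 = 178.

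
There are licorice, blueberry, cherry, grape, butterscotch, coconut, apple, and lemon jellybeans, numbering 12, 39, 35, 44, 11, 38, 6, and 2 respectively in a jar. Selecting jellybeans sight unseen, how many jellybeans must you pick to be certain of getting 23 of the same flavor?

120

In the worst case we take at most 22 of each flavor, but all 12 licorice, all 11 butterscotch, all 6 apple, and all 2 lemon (fewer than 22), giving 12 + 22 + 22 + 22 + 11 + 22 + 6 + 2 = 119.
One more jellybean then forces some flavor to 23, so 119 + 1 = 120.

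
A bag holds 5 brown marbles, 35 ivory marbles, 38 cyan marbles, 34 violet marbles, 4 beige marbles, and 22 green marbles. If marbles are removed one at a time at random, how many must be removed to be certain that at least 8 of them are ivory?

To avoid ivory marbles as long as possible, exhaust the other 5 colors first.
The worst case draws every non-ivory marble first: 5 + 38 + 34 + 4 + 22 = 103.
The next 8 draws are then forced to be ivory, giving 103 + 8 = 111.

111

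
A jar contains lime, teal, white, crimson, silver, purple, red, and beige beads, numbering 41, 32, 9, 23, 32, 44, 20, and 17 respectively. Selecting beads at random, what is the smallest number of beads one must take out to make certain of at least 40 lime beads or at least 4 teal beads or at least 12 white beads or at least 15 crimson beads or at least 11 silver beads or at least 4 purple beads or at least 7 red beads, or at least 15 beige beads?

The worst case stops just short of every target: 39 lime, 3 teal, all 9 white, 14 crimson, 10 silver, 3 purple, 6 red, 14 beige — 39 + 3 + 9 + 14 + 10 + 3 + 6 + 14 = 98 beads.
One more bead must push some color to its target, so 98 + 1 = 99.

99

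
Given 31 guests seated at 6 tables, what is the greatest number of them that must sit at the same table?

6

The 31 guests fall into 6 tables.
If each of the 6 tables held at most 5, the total would be at most 6 × 5 = 30 < 31, a contradiction.
So at least one holds ⌈31/6⌉ = 6.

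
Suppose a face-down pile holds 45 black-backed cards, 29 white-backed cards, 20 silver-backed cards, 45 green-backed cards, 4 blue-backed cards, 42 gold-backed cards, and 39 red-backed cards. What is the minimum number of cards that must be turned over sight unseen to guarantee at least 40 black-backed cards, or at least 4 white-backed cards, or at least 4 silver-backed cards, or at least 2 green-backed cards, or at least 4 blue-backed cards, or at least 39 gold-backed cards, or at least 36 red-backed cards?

The worst case stops just short of every target: 39 black-backed, 3 white-backed, 3 silver-backed, 1 green-backed, 3 blue-backed, 38 gold-backed, 35 red-backed — 39 + 3 + 3 + 1 + 3 + 38 + 35 = 122 cards.
One more card must push some back color to its target, so 122 + 1 = 123.

123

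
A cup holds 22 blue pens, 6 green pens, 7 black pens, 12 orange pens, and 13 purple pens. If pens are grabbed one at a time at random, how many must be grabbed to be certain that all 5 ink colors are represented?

55

The hardest ink color to obtain is green: we could draw every other pen first — 60 − 6 = 54 pens — without a single green one.
The next draw must be green, so 54 + 1 = 55.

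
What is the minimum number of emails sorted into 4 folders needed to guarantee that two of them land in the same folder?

5

There are 4 folders acting as pigeonholes.
With 4 emails we could place one in each, avoiding any repeat.
One more forces some class to hold 2, so 4 + 1 = 5.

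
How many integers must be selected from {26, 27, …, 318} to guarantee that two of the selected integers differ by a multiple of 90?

91

Group the integers by remainder mod 90; there are 90 residue classes, each nonempty in this range.
Choosing one from each class (90 integers) avoids any shared remainder.
One more choice must repeat a class, so two differ by a multiple of 90. Hence 90 + 1 = 91.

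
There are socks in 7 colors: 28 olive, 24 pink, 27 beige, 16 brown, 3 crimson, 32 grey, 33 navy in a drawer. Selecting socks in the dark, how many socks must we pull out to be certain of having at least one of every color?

The hardest color to obtain is crimson: we could draw every other sock first — 163 − 3 = 160 socks — without a single crimson one.
The next draw must be crimson, so 160 + 1 = 161.

161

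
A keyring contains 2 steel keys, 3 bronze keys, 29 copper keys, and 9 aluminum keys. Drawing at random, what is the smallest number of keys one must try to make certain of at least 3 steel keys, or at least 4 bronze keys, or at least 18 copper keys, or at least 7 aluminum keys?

The worst case stops just short of every target: 2 steel, 3 bronze, 17 copper, 6 aluminum — 2 + 3 + 17 + 6 = 28 keys.
One more key must push some type to its target, so 28 + 1 = 29.

29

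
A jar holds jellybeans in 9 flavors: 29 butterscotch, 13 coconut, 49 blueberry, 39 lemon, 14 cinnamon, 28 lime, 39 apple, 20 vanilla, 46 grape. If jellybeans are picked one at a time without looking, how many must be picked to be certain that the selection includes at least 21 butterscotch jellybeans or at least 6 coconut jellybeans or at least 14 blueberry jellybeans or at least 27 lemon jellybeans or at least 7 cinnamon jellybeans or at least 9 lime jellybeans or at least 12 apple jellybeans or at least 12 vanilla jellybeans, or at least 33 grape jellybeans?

The worst case stops just short of every target: 20 butterscotch, 5 coconut, 13 blueberry, 26 lemon, 6 cinnamon, 8 lime, 11 apple, 11 vanilla, 32 grape — 20 + 5 + 13 + 26 + 6 + 8 + 11 + 11 + 32 = 132 jellybeans.
One more jellybean must push some flavor to its target, so 132 + 1 = 133.

133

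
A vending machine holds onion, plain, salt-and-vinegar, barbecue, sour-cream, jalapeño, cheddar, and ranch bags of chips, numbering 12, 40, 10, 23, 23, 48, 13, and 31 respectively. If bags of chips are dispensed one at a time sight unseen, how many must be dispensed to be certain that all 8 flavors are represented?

The hardest flavor to obtain is salt-and-vinegar: we could draw every other bag of chips first — 200 − 10 = 190 bags of chips — without a single salt-and-vinegar one.
The next draw must be salt-and-vinegar, so 190 + 1 = 191.

191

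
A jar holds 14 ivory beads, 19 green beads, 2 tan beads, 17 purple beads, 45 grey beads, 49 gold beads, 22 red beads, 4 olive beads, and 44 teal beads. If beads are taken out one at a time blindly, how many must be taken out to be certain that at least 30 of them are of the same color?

166

Treat the 9 colors as pigeonholes.
In the worst case we take at most 29 of each color, but all 14 ivory, all 19 green, all 2 tan, all 17 purple, all 22 red, and all 4 olive (fewer than 29), giving 14 + 19 + 2 + 17 + 29 + 29 + 22 + 4 + 29 = 165.
One more bead then forces some color to 30, so 165 + 1 = 166.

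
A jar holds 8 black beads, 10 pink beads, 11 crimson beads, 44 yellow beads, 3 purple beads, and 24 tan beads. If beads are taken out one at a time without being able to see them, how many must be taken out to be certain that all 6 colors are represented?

The hardest color to obtain is purple: we could draw every other bead first — 100 − 3 = 97 beads — without a single purple one.
The next draw must be purple, so 97 + 1 = 98.

98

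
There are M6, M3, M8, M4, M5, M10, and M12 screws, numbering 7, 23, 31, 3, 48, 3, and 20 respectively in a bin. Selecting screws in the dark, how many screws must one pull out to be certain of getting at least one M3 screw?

113

The worst case draws every non-M3 screw first: 7 + 31 + 3 + 48 + 3 + 20 = 112.
The next draw is then forced to be M3, giving 112 + 1 = 113.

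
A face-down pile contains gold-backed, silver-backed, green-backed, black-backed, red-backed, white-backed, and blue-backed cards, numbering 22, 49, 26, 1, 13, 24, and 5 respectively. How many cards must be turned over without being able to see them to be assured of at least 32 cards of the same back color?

123

Treat the 7 back colors as pigeonholes.
In the worst case we take at most 31 of each back color, but all 22 gold-backed, all 26 green-backed, all 1 black-backed, all 13 red-backed, all 24 white-backed, and all 5 blue-backed (fewer than 31), giving 22 + 31 + 26 + 1 + 13 + 24 + 5 = 122.
One more card then forces some back color to 32, so 122 + 1 = 123.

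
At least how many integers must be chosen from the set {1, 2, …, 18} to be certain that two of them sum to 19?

10

Partition {1, …, 18} into 9 pairs: {1,18}, {2,17}, …, {9,10}.
Choosing 9 integers — say the integers 1 through 9 — takes one from each pair and avoids the property.
Choosing 10 forces two into the same pair by pigeonhole, and those sum to 19. So 10.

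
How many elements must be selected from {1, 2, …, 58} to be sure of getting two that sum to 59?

30

Partition {1, …, 58} into 29 pairs: {1,58}, {2,57}, …, {29,30}.
Choosing 29 integers — say the integers 1 through 29 — takes one from each pair and avoids the property.
Choosing 30 forces two into the same pair by pigeonhole, and those sum to 59. So 30.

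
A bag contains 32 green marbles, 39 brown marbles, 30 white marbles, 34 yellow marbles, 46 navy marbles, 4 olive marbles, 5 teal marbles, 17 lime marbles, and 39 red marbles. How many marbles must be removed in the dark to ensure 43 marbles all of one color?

243

In the worst case we take at most 42 of each color, but all 32 green, all 39 brown, all 30 white, all 34 yellow, all 4 olive, all 5 teal, all 17 lime, and all 39 red (fewer than 42), giving 32 + 39 + 30 + 34 + 42 + 4 + 5 + 17 + 39 = 242.
One more marble then forces some color to 43, so 242 + 1 = 243.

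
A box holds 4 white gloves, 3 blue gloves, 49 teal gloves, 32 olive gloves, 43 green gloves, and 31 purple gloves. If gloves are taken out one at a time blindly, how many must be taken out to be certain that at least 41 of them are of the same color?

151

Treat the 6 colors as pigeonholes.
In the worst case we take at most 40 of each color, but all 4 white, all 3 blue, all 32 olive, and all 31 purple (fewer than 40), giving 4 + 3 + 40 + 32 + 40 + 31 = 150.
One more glove then forces some color to 41, so 150 + 1 = 151.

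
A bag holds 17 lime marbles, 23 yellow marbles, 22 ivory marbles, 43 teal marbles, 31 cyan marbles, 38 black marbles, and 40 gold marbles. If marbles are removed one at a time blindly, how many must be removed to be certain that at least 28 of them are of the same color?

171

In the worst case we take at most 27 of each color, but all 17 lime, all 23 yellow, and all 22 ivory (fewer than 27), giving 17 + 23 + 22 + 27 + 27 + 27 + 27 = 170.
One more marble then forces some color to 28, so 170 + 1 = 171.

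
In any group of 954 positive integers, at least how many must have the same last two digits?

If each of the 100 possible two-digit endings held at most 9, the total would be at most 100 × 9 = 900 < 954, a contradiction.
So at least one holds ⌈954/100⌉ = 10.

10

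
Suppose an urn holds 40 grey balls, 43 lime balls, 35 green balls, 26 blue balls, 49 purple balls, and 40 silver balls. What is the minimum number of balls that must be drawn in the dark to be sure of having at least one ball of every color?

The hardest color to obtain is blue: we could draw every other ball first — 233 − 26 = 207 balls — without a single blue one.
The next draw must be blue, so 207 + 1 = 208.

208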